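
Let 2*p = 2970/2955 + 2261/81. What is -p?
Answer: -461455/31914 ≈ -14.459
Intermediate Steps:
p = 461455/31914 (p = (2970/2955 + 2261/81)/2 = (2970*(1/2955) + 2261*(1/81))/2 = (198/197 + 2261/81)/2 = (1/2)*(461455/15957) = 461455/31914 ≈ 14.459)
-p = -1*461455/31914 = -461455/31914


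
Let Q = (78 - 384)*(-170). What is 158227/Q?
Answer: 158227/52020 ≈ 3.0417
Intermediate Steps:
Q = 52020 (Q = -306*(-170) = 52020)
158227/Q = 158227/52020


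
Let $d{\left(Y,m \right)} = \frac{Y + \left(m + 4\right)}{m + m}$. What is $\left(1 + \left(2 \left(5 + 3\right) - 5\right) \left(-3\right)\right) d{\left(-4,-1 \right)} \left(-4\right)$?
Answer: $64$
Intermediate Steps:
$d{\left(Y,m \right)} = \frac{4 + Y + m}{2 m}$ ($d{\left(Y,m \right)} = \frac{Y + \left(4 + m\right)}{2 m} = \left(4 + Y + m\right) \frac{1}{2 m} = \frac{4 + Y + m}{2 m}$)
$\left(1 + \left(2 \left(5 + 3\right) - 5\right) \left(-3\right)\right) d{\left(-4,-1 \right)} \left(-4\right) = \left(1 + \left(2 \left(5 + 3\right) - 5\right) \left(-3\right)\right) \frac{4 - 4 - 1}{2 \left(-1\right)} \left(-4\right) = \left(1 + \left(2 \cdot 8 - 5\right) \left(-3\right)\right) \frac{1}{2} \left(-1\right) \left(-1\right) \left(-4\right) = \left(1 + \left(16 - 5\right) \left(-3\right)\right) \frac{1}{2} \left(-4\right) = \left(1 + 11 \left(-3\right)\right) \left(-2\right) = \left(1 - 33\right) \left(-2\right) = \left(-32\right) \left(-2\right) = 64$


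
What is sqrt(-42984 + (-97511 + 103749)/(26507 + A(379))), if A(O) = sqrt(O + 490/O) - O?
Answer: sqrt(-425647211606 - 42984*sqrt(54625649))/sqrt(9902512 + sqrt(54625649)) ≈ 207.33*I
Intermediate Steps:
sqrt(-42984 + (-97511 + 103749)/(26507 + A(379))) = sqrt(-42984 + (-97511 + 103749)/(26507 + (sqrt(379 + 490/379) - 1*379))) = sqrt(-42984 + 6238/(26507 + (sqrt(379 + 490*(1/379)) - 379))) = sqrt(-42984 + 6238/(26507 + (sqrt(379 + 490/379) - 379))) = sqrt(-42984 + 6238/(26507 + (sqrt(144131/379) - 379))) = sqrt(-42984 + 6238/(26507 + (sqrt(54625649)/379 - 379))) = sqrt(-42984 + 6238/(26507 + (-379 + sqrt(54625649)/379))) = sqrt(-42984 + 6238/(26128 + sqrt(54625649)/379))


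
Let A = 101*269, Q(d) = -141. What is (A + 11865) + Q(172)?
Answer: 38893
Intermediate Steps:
A = 27169
(A + 11865) + Q(172) = (27169 + 11865) - 141 = 39034 - 141 = 38893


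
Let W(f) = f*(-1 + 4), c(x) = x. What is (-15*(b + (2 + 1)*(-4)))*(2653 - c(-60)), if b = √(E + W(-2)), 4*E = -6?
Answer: 488340 - 40695*I*√30/2 ≈ 4.8834e+5 - 1.1145e+5*I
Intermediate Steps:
E = -3/2 (E = (¼)*(-6) = -3/2 ≈ -1.5000)
W(f) = 3*f (W(f) = f*3 = 3*f)
b = I*√30/2 (b = √(-3/2 + 3*(-2)) = √(-3/2 - 6) = √(-15/2) = I*√30/2 ≈ 2.7386*I)
(-15*(b + (2 + 1)*(-4)))*(2653 - c(-60)) = (-15*(I*√30/2 + (2 + 1)*(-4)))*(2653 - 1*(-60)) = (-15*(I*√30/2 + 3*(-4)))*(2653 + 60) = -15*(I*√30/2 - 12)*2713 = -15*(-12 + I*√30/2)*2713 = (180 - 15*I*√30/2)*2713 = 488340 - 40695*I*√30/2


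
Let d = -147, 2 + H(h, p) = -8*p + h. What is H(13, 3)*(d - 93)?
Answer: 3120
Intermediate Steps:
H(h, p) = -2 + h - 8*p (H(h, p) = -2 + (-8*p + h) = -2 + (h - 8*p) = -2 + h - 8*p)
H(13, 3)*(d - 93) = (-2 + 13 - 8*3)*(-147 - 93) = (-2 + 13 - 24)*(-240) = -13*(-240) = 3120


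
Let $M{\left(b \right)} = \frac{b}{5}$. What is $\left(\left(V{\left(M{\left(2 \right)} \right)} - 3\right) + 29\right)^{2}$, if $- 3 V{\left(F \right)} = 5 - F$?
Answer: $\frac{134689}{225} \approx 598.62$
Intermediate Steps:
$M{\left(b \right)} = \frac{b}{5}$ ($M{\left(b \right)} = b \frac{1}{5} = \frac{b}{5}$)
$V{\left(F \right)} = - \frac{5}{3} + \frac{F}{3}$ ($V{\left(F \right)} = - \frac{5 - F}{3} = - \frac{5}{3} + \frac{F}{3}$)
$\left(\left(V{\left(M{\left(2 \right)} \right)} - 3\right) + 29\right)^{2} = \left(\left(\left(- \frac{5}{3} + \frac{\frac{1}{5} \cdot 2}{3}\right) - 3\right) + 29\right)^{2} = \left(\left(\left(- \frac{5}{3} + \frac{1}{3} \cdot \frac{2}{5}\right) - 3\right) + 29\right)^{2} = \left(\left(\left(- \frac{5}{3} + \frac{2}{15}\right) - 3\right) + 29\right)^{2} = \left(\left(- \frac{23}{15} - 3\right) + 29\right)^{2} = \left(- \frac{68}{15} + 29\right)^{2} = \left(\frac{367}{15}\right)^{2} = \frac{134689}{225}$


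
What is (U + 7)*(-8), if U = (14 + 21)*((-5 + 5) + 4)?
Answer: -1176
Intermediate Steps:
U = 140 (U = 35*(0 + 4) = 35*4 = 140)
(U + 7)*(-8) = (140 + 7)*(-8) = 147*(-8) = -1176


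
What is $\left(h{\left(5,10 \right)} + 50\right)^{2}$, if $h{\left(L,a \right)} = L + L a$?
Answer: $11025$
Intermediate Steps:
$\left(h{\left(5,10 \right)} + 50\right)^{2} = \left(5 \left(1 + 10\right) + 50\right)^{2} = \left(5 \cdot 11 + 50\right)^{2} = \left(55 + 50\right)^{2} = 105^{2} = 11025$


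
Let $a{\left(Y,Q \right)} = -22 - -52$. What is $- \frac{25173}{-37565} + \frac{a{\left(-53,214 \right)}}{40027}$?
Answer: $\frac{1008726621}{1503614255} \approx 0.67087$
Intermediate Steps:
$a{\left(Y,Q \right)} = 30$ ($a{\left(Y,Q \right)} = -22 + 52 = 30$)
$- \frac{25173}{-37565} + \frac{a{\left(-53,214 \right)}}{40027} = - \frac{25173}{-37565} + \frac{30}{40027} = \left(-25173\right) \left(- \frac{1}{37565}\right) + 30 \cdot \frac{1}{40027} = \frac{25173}{37565} + \frac{30}{40027} = \frac{1008726621}{1503614255}$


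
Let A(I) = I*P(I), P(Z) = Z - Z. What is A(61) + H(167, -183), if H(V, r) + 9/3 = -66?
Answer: -69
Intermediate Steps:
P(Z) = 0
H(V, r) = -69 (H(V, r) = -3 - 66 = -69)
A(I) = 0 (A(I) = I*0 = 0)
A(61) + H(167, -183) = 0 - 69 = -69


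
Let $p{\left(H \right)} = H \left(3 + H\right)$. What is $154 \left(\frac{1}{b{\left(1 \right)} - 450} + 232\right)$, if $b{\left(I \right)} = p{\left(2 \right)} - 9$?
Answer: $\frac{16041718}{449} \approx 35728.0$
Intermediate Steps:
$b{\left(I \right)} = 1$ ($b{\left(I \right)} = 2 \left(3 + 2\right) - 9 = 2 \cdot 5 - 9 = 10 - 9 = 1$)
$154 \left(\frac{1}{b{\left(1 \right)} - 450} + 232\right) = 154 \left(\frac{1}{1 - 450} + 232\right) = 154 \left(\frac{1}{-449} + 232\right) = 154 \left(- \frac{1}{449} + 232\right) = 154 \cdot \frac{104167}{449} = \frac{16041718}{449}$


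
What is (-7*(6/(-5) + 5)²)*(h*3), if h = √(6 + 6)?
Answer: -15162*√3/25 ≈ -1050.5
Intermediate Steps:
h = 2*√3 (h = √12 = 2*√3 ≈ 3.4641)
(-7*(6/(-5) + 5)²)*(h*3) = (-7*(6/(-5) + 5)²)*((2*√3)*3) = (-7*(6*(-⅕) + 5)²)*(6*√3) = (-7*(-6/5 + 5)²)*(6*√3) = (-7*(19/5)²)*(6*√3) = (-7*361/25)*(6*√3) = -15162*√3/25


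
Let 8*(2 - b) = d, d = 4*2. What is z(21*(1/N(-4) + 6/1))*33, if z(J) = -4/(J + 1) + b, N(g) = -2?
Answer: 7425/233 ≈ 31.867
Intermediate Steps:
d = 8
b = 1 (b = 2 - 1/8*8 = 2 - 1 = 1)
z(J) = 1 - 4/(1 + J) (z(J) = -4/(J + 1) + 1 = -4/(1 + J) + 1 = 1 - 4/(1 + J))
z(21*(1/N(-4) + 6/1))*33 = ((-3 + 21*(1/(-2) + 6/1))/(1 + 21*(1/(-2) + 6/1)))*33 = ((-3 + 21*(1*(-1/2) + 6*1))/(1 + 21*(1*(-1/2) + 6*1)))*33 = ((-3 + 21*(-1/2 + 6))/(1 + 21*(-1/2 + 6)))*33 = ((-3 + 21*(11/2))/(1 + 21*(11/2)))*33 = ((-3 + 231/2)/(1 + 231/2))*33 = ((225/2)/(233/2))*33 = ((2/233)*(225/2))*33 = (225/233)*33 = 7425/233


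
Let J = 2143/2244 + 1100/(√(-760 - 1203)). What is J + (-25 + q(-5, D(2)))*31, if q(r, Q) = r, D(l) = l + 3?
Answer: -2084777/2244 - 1100*I*√1963/1963 ≈ -929.04 - 24.827*I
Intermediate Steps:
D(l) = 3 + l
J = 2143/2244 - 1100*I*√1963/1963 (J = 2143*(1/2244) + 1100/(√(-1963)) = 2143/2244 + 1100/((I*√1963)) = 2143/2244 + 1100*(-I*√1963/1963) = 2143/2244 - 1100*I*√1963/1963 ≈ 0.95499 - 24.827*I)
J + (-25 + q(-5, D(2)))*31 = (2143/2244 - 1100*I*√1963/1963) + (-25 - 5)*31 = (2143/2244 - 1100*I*√1963/1963) - 30*31 = (2143/2244 - 1100*I*√1963/1963) - 930 = -2084777/2244 - 1100*I*√1963/1963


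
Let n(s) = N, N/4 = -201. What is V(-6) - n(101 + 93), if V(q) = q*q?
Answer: 840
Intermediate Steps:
N = -804 (N = 4*(-201) = -804)
n(s) = -804
V(q) = q**2
V(-6) - n(101 + 93) = (-6)**2 - 1*(-804) = 36 + 804 = 840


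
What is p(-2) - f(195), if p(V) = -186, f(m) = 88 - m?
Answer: -79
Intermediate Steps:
p(-2) - f(195) = -186 - (88 - 1*195) = -186 - (88 - 195) = -186 - 1*(-107) = -186 + 107 = -79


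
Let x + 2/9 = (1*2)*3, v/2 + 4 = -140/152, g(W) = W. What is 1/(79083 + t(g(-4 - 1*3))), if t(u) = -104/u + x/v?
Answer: 11781/931844939 ≈ 1.2643e-5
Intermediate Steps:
v = -187/19 (v = -8 + 2*(-140/152) = -8 + 2*(-140*1/152) = -8 + 2*(-35/38) = -8 - 35/19 = -187/19 ≈ -9.8421)
x = 52/9 (x = -2/9 + (1*2)*3 = -2/9 + 2*3 = -2/9 + 6 = 52/9 ≈ 5.7778)
t(u) = -988/1683 - 104/u (t(u) = -104/u + 52/(9*(-187/19)) = -104/u + (52/9)*(-19/187) = -104/u - 988/1683 = -988/1683 - 104/u)
1/(79083 + t(g(-4 - 1*3))) = 1/(79083 + (-988/1683 - 104/(-4 - 1*3))) = 1/(79083 + (-988/1683 - 104/(-4 - 3))) = 1/(79083 + (-988/1683 - 104/(-7))) = 1/(79083 + (-988/1683 - 104*(-1/7))) = 1/(79083 + (-988/1683 + 104/7)) = 1/(79083 + 168116/11781) = 1/(931844939/11781) = 11781/931844939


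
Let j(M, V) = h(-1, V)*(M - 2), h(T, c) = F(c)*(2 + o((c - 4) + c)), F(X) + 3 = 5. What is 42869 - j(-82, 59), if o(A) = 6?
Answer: 44213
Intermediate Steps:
F(X) = 2 (F(X) = -3 + 5 = 2)
h(T, c) = 16 (h(T, c) = 2*(2 + 6) = 2*8 = 16)
j(M, V) = -32 + 16*M (j(M, V) = 16*(M - 2) = 16*(-2 + M) = -32 + 16*M)
42869 - j(-82, 59) = 42869 - (-32 + 16*(-82)) = 42869 - (-32 - 1312) = 42869 - 1*(-1344) = 42869 + 1344 = 44213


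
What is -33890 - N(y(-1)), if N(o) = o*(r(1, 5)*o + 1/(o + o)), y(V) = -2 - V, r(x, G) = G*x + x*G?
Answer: -67801/2 ≈ -33901.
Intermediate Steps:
r(x, G) = 2*G*x (r(x, G) = G*x + G*x = 2*G*x)
N(o) = o*(1/(2*o) + 10*o) (N(o) = o*((2*5*1)*o + 1/(o + o)) = o*(10*o + 1/(2*o)) = o*(1/(2*o) + 10*o))
-33890 - N(y(-1)) = -33890 - (½ + 10*(-2 - 1*(-1))²) = -33890 - (½ + 10*(-2 + 1)²) = -33890 - (½ + 10*(-1)²) = -33890 - (½ + 10*1) = -33890 - (½ + 10) = -33890 - 1*21/2 = -33890 - 21/2 = -67801/2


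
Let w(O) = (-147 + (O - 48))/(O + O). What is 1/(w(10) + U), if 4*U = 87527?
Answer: 2/43745 ≈ 4.5719e-5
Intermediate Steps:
U = 87527/4 (U = (1/4)*87527 = 87527/4 ≈ 21882.)
w(O) = (-195 + O)/(2*O) (w(O) = (-147 + (-48 + O))/((2*O)) = (-195 + O)*(1/(2*O)) = (-195 + O)/(2*O))
1/(w(10) + U) = 1/((1/2)*(-195 + 10)/10 + 87527/4) = 1/((1/2)*(1/10)*(-185) + 87527/4) = 1/(-37/4 + 87527/4) = 1/(43745/2) = 2/43745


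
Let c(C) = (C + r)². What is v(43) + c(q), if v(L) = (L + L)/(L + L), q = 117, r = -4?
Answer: 12770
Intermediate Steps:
v(L) = 1 (v(L) = (2*L)/((2*L)) = (2*L)*(1/(2*L)) = 1)
c(C) = (-4 + C)² (c(C) = (C - 4)² = (-4 + C)²)
v(43) + c(q) = 1 + (-4 + 117)² = 1 + 113² = 1 + 12769 = 12770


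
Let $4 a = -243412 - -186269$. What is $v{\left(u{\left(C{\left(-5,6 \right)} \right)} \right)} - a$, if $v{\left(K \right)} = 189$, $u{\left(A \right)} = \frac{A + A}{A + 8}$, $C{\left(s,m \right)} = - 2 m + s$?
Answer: $\frac{57899}{4} \approx 14475.0$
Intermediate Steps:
$C{\left(s,m \right)} = s - 2 m$
$u{\left(A \right)} = \frac{2 A}{8 + A}$
$a = - \frac{57143}{4}$ ($a = \frac{-243412 - -186269}{4} = \frac{-243412 + 186269}{4} = \frac{1}{4} \left(-57143\right) = - \frac{57143}{4} \approx -14286.0$)
$v{\left(u{\left(C{\left(-5,6 \right)} \right)} \right)} - a = 189 - - \frac{57143}{4} = 189 + \frac{57143}{4} = \frac{57899}{4}$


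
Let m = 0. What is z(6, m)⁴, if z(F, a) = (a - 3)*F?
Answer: 104976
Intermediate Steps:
z(F, a) = F*(-3 + a) (z(F, a) = (-3 + a)*F = F*(-3 + a))
z(6, m)⁴ = (6*(-3 + 0))⁴ = (6*(-3))⁴ = (-18)⁴ = 104976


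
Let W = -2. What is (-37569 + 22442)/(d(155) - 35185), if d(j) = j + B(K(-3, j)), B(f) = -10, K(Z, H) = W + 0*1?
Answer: 15127/35040 ≈ 0.43171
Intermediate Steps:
K(Z, H) = -2 (K(Z, H) = -2 + 0*1 = -2 + 0 = -2)
d(j) = -10 + j (d(j) = j - 10 = -10 + j)
(-37569 + 22442)/(d(155) - 35185) = (-37569 + 22442)/((-10 + 155) - 35185) = -15127/(145 - 35185) = -15127/(-35040) = -15127*(-1/35040) = 15127/35040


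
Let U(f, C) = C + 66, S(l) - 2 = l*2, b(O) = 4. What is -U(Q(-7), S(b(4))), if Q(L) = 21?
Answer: -76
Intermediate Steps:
S(l) = 2 + 2*l (S(l) = 2 + l*2 = 2 + 2*l)
U(f, C) = 66 + C
-U(Q(-7), S(b(4))) = -(66 + (2 + 2*4)) = -(66 + (2 + 8)) = -(66 + 10) = -1*76 = -76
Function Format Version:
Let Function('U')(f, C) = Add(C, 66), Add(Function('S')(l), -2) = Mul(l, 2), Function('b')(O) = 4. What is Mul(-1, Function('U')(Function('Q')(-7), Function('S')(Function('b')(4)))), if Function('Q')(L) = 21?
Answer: -76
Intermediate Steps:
Function('S')(l) = Add(2, Mul(2, l)) (Function('S')(l) = Add(2, Mul(l, 2)) = Add(2, Mul(2, l)))
Function('U')(f, C) = Add(66, C)
Mul(-1, Function('U')(Function('Q')(-7), Function('S')(Function('b')(4)))) = Mul(-1, Add(66, Add(2, Mul(2, 4)))) = Mul(-1, Add(66, Add(2, 8))) = Mul(-1, Add(66, 10)) = Mul(-1, 76) = -76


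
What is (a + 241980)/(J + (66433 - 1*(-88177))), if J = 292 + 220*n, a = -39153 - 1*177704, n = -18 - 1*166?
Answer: 3589/16346 ≈ 0.21956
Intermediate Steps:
n = -184 (n = -18 - 166 = -184)
a = -216857 (a = -39153 - 177704 = -216857)
J = -40188 (J = 292 + 220*(-184) = 292 - 40480 = -40188)
(a + 241980)/(J + (66433 - 1*(-88177))) = (-216857 + 241980)/(-40188 + (66433 - 1*(-88177))) = 25123/(-40188 + (66433 + 88177)) = 25123/(-40188 + 154610) = 25123/114422 = 25123*(1/114422) = 3589/16346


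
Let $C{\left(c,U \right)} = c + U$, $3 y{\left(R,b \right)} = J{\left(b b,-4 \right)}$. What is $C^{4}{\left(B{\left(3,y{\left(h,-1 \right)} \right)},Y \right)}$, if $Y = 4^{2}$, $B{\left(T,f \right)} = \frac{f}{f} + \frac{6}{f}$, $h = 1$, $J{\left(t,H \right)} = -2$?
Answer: $4096$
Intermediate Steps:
$y{\left(R,b \right)} = - \frac{2}{3}$ ($y{\left(R,b \right)} = \frac{1}{3} \left(-2\right) = - \frac{2}{3}$)
$B{\left(T,f \right)} = 1 + \frac{6}{f}$
$Y = 16$
$C{\left(c,U \right)} = U + c$
$C^{4}{\left(B{\left(3,y{\left(h,-1 \right)} \right)},Y \right)} = \left(16 + \frac{6 - \frac{2}{3}}{- \frac{2}{3}}\right)^{4} = \left(16 - 8\right)^{4} = 8^{4} = 4096$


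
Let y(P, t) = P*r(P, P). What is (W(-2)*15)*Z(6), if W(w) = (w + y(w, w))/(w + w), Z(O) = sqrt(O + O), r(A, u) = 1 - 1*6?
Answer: -60*sqrt(3) ≈ -103.92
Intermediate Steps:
r(A, u) = -5 (r(A, u) = 1 - 6 = -5)
Z(O) = sqrt(2)*sqrt(O) (Z(O) = sqrt(2*O) = sqrt(2)*sqrt(O))
y(P, t) = -5*P (y(P, t) = P*(-5) = -5*P)
W(w) = -2 (W(w) = (w - 5*w)/(w + w) = (-4*w)/((2*w)) = (-4*w)*(1/(2*w)) = -2)
(W(-2)*15)*Z(6) = (-2*15)*(sqrt(2)*sqrt(6)) = -60*sqrt(3)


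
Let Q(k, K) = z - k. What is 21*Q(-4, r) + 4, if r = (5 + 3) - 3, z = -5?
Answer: -17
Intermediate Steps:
r = 5 (r = 8 - 3 = 5)
Q(k, K) = -5 - k
21*Q(-4, r) + 4 = 21*(-5 - 1*(-4)) + 4 = 21*(-5 + 4) + 4 = 21*(-1) + 4 = -21 + 4 = -17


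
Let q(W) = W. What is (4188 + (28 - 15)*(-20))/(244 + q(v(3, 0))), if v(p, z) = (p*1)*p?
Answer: 3928/253 ≈ 15.526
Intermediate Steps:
v(p, z) = p**2 (v(p, z) = p*p = p**2)
(4188 + (28 - 15)*(-20))/(244 + q(v(3, 0))) = (4188 + (28 - 15)*(-20))/(244 + 3**2) = (4188 + 13*(-20))/(244 + 9) = (4188 - 260)/253 = 3928*(1/253) = 3928/253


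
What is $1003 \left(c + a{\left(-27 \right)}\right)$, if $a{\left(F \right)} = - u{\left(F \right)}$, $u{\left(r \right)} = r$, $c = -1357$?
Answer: $-1333990$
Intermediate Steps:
$a{\left(F \right)} = - F$
$1003 \left(c + a{\left(-27 \right)}\right) = 1003 \left(-1357 - -27\right) = 1003 \left(-1357 + 27\right) = 1003 \left(-1330\right) = -1333990$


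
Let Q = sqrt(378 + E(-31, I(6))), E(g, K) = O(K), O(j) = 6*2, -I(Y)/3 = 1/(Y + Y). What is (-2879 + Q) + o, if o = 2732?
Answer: -147 + sqrt(390) ≈ -127.25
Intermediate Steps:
I(Y) = -3/(2*Y) (I(Y) = -3/(Y + Y) = -3*1/(2*Y) = -3/(2*Y))
O(j) = 12
E(g, K) = 12
Q = sqrt(390) (Q = sqrt(378 + 12) = sqrt(390) ≈ 19.748)
(-2879 + Q) + o = (-2879 + sqrt(390)) + 2732 = -147 + sqrt(390)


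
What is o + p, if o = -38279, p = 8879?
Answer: -29400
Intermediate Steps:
o + p = -38279 + 8879 = -29400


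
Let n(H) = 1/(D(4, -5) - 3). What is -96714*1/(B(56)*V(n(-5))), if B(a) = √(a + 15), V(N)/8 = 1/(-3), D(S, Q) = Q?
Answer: 145071*√71/284 ≈ 4304.2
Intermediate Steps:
n(H) = -⅛ (n(H) = 1/(-5 - 3) = 1/(-8) = -⅛)
V(N) = -8/3 (V(N) = 8*(1/(-3)) = 8*(1*(-⅓)) = 8*(-⅓) = -8/3)
B(a) = √(15 + a)
-96714*1/(B(56)*V(n(-5))) = -96714*(-3/(8*√(15 + 56))) = -96714*(-3*√71/568) = -(-145071)*√71/284 = 145071*√71/284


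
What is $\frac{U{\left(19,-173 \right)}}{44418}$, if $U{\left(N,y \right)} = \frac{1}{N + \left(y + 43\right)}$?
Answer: $- \frac{1}{4930398} \approx -2.0282 \cdot 10^{-7}$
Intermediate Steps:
$U{\left(N,y \right)} = \frac{1}{43 + N + y}$ ($U{\left(N,y \right)} = \frac{1}{N + \left(43 + y\right)} = \frac{1}{43 + N + y}$)
$\frac{U{\left(19,-173 \right)}}{44418} = \frac{1}{\left(43 + 19 - 173\right) 44418} = \frac{1}{-111} \cdot \frac{1}{44418} = \left(- \frac{1}{111}\right) \frac{1}{44418} = - \frac{1}{4930398}$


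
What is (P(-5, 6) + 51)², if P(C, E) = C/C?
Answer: 2704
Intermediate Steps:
P(C, E) = 1
(P(-5, 6) + 51)² = (1 + 51)² = 52² = 2704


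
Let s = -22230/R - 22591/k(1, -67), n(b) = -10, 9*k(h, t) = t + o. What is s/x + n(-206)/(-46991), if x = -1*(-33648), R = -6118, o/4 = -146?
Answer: 1804288987/187893701464 ≈ 0.0096027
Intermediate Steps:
o = -584 (o = 4*(-146) = -584)
k(h, t) = -584/9 + t/9 (k(h, t) = (t - 584)/9 = (-584 + t)/9 = -584/9 + t/9)
s = 1576914/4991 (s = -22230/(-6118) - 22591/(-584/9 + (⅑)*(-67)) = -22230*(-1/6118) - 22591/(-584/9 - 67/9) = 585/161 - 22591/(-217/3) = 585/161 - 22591*(-3/217) = 585/161 + 67773/217 = 1576914/4991 ≈ 315.95)
x = 33648
s/x + n(-206)/(-46991) = (1576914/4991)/33648 - 10/(-46991) = (1576914/4991)*(1/33648) - 10*(-1/46991) = 262819/27989528 + 10/46991 = 1804288987/187893701464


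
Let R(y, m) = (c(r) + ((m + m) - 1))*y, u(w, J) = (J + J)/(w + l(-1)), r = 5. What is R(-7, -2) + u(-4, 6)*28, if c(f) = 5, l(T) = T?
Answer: -336/5 ≈ -67.200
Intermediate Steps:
u(w, J) = 2*J/(-1 + w) (u(w, J) = (J + J)/(w - 1) = (2*J)/(-1 + w) = 2*J/(-1 + w))
R(y, m) = y*(4 + 2*m) (R(y, m) = (5 + ((m + m) - 1))*y = (5 + (2*m - 1))*y = (5 + (-1 + 2*m))*y = (4 + 2*m)*y = y*(4 + 2*m))
R(-7, -2) + u(-4, 6)*28 = 2*(-7)*(2 - 2) + (2*6/(-1 - 4))*28 = 2*(-7)*0 + (2*6/(-5))*28 = 0 + (2*6*(-⅕))*28 = 0 - 12/5*28 = 0 - 336/5 = -336/5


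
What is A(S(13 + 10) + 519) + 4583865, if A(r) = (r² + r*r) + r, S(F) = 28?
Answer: 5182830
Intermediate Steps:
A(r) = r + 2*r² (A(r) = (r² + r²) + r = 2*r² + r = r + 2*r²)
A(S(13 + 10) + 519) + 4583865 = (28 + 519)*(1 + 2*(28 + 519)) + 4583865 = 547*(1 + 2*547) + 4583865 = 547*(1 + 1094) + 4583865 = 547*1095 + 4583865 = 598965 + 4583865 = 5182830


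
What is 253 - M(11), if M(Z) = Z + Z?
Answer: 231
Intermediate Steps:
M(Z) = 2*Z
253 - M(11) = 253 - 2*11 = 253 - 1*22 = 253 - 22 = 231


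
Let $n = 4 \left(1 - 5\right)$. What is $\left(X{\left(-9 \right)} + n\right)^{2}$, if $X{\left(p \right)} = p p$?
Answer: $4225$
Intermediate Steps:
$X{\left(p \right)} = p^{2}$
$n = -16$ ($n = 4 \left(-4\right) = -16$)
$\left(X{\left(-9 \right)} + n\right)^{2} = \left(\left(-9\right)^{2} - 16\right)^{2} = \left(81 - 16\right)^{2} = 65^{2} = 4225$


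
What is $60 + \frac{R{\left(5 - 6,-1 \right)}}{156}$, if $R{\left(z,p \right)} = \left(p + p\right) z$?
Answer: $\frac{4681}{78} \approx 60.013$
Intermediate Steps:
$R{\left(z,p \right)} = 2 p z$
$60 + \frac{R{\left(5 - 6,-1 \right)}}{156} = 60 + \frac{2 \left(-1\right) \left(5 - 6\right)}{156} = 60 + \frac{2 \left(-1\right) \left(-1\right)}{156} = 60 + \frac{1}{156} \cdot 2 = 60 + \frac{1}{78} = \frac{4681}{78}$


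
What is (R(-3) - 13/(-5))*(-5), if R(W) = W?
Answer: 2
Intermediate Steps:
(R(-3) - 13/(-5))*(-5) = (-3 - 13/(-5))*(-5) = (-3 - 13*(-⅕))*(-5) = (-3 + 13/5)*(-5) = -⅖*(-5) = 2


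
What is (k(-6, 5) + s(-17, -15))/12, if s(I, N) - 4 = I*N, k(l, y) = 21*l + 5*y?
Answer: 79/6 ≈ 13.167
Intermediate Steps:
k(l, y) = 5*y + 21*l
s(I, N) = 4 + I*N
(k(-6, 5) + s(-17, -15))/12 = ((5*5 + 21*(-6)) + (4 - 17*(-15)))/12 = ((25 - 126) + (4 + 255))*(1/12) = (-101 + 259)*(1/12) = 158*(1/12) = 79/6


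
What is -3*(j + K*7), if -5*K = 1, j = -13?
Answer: 216/5 ≈ 43.200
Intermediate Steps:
K = -⅕ (K = -⅕*1 = -⅕ ≈ -0.20000)
-3*(j + K*7) = -3*(-13 - ⅕*7) = -3*(-13 - 7/5) = -3*(-72/5) = 216/5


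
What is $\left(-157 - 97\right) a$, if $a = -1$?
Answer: $254$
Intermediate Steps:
$\left(-157 - 97\right) a = \left(-157 - 97\right) \left(-1\right) = \left(-254\right) \left(-1\right) = 254$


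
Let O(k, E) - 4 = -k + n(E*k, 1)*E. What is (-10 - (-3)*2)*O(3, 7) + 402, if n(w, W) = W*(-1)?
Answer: 426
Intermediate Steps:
n(w, W) = -W
O(k, E) = 4 - E - k (O(k, E) = 4 + (-k + (-1*1)*E) = 4 + (-k - E) = 4 + (-E - k) = 4 - E - k)
(-10 - (-3)*2)*O(3, 7) + 402 = (-10 - (-3)*2)*(4 - 1*7 - 1*3) + 402 = (-10 - 3*(-2))*(4 - 7 - 3) + 402 = (-10 + 6)*(-6) + 402 = -4*(-6) + 402 = 24 + 402 = 426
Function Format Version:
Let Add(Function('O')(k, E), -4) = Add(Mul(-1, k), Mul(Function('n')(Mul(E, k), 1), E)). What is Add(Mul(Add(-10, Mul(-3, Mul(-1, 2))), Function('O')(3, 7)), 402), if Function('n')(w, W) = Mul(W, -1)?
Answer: 426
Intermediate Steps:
Function('n')(w, W) = Mul(-1, W)
Function('O')(k, E) = Add(4, Mul(-1, E), Mul(-1, k)) (Function('O')(k, E) = Add(4, Add(Mul(-1, k), Mul(Mul(-1, 1), E))) = Add(4, Add(Mul(-1, k), Mul(-1, E))) = Add(4, Add(Mul(-1, E), Mul(-1, k))) = Add(4, Mul(-1, E), Mul(-1, k)))
Add(Mul(Add(-10, Mul(-3, Mul(-1, 2))), Function('O')(3, 7)), 402) = Add(Mul(Add(-10, Mul(-3, Mul(-1, 2))), Add(4, Mul(-1, 7), Mul(-1, 3))), 402) = Add(Mul(Add(-10, Mul(-3, -2)), Add(4, -7, -3)), 402) = Add(Mul(Add(-10, 6), -6), 402) = Add(Mul(-4, -6), 402) = Add(24, 402) = 426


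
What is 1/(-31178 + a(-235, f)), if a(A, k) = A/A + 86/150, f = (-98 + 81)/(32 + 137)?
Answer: -75/2338232 ≈ -3.2076e-5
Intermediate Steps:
f = -17/169 ≈ -0.10059
a(A, k) = 118/75 (a(A, k) = 1 + 86*(1/150) = 1 + 43/75 = 118/75)
1/(-31178 + a(-235, f)) = 1/(-31178 + 118/75) = 1/(-2338232/75) = -75/2338232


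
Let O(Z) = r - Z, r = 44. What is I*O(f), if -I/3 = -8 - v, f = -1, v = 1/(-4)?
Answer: 4185/4 ≈ 1046.3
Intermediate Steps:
v = -¼ ≈ -0.25000
O(Z) = 44 - Z
I = 93/4 (I = -3*(-8 - 1*(-¼)) = -3*(-8 + ¼) = -3*(-31/4) = 93/4 ≈ 23.250)
I*O(f) = 93*(44 - 1*(-1))/4 = 93*(44 + 1)/4 = (93/4)*45 = 4185/4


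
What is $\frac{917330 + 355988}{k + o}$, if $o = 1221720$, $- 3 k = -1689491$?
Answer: $\frac{3819954}{5354651} \approx 0.71339$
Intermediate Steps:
$k = \frac{1689491}{3}$ ($k = \left(- \frac{1}{3}\right) \left(-1689491\right) = \frac{1689491}{3} \approx 5.6316 \cdot 10^{5}$)
$\frac{917330 + 355988}{k + o} = \frac{917330 + 355988}{\frac{1689491}{3} + 1221720} = \frac{1273318}{\frac{5354651}{3}} = 1273318 \cdot \frac{3}{5354651} = \frac{3819954}{5354651}$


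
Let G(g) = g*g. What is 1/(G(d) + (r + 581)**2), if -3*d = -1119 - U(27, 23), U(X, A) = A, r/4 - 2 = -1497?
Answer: 9/263646973 ≈ 3.4137e-8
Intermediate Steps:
r = -5980 (r = 8 + 4*(-1497) = 8 - 5988 = -5980)
d = 1142/3 (d = -(-1119 - 1*23)/3 = -(-1119 - 23)/3 = -1/3*(-1142) = 1142/3 ≈ 380.67)
G(g) = g**2
1/(G(d) + (r + 581)**2) = 1/((1142/3)**2 + (-5980 + 581)**2) = 1/(1304164/9 + (-5399)**2) = 1/(1304164/9 + 29149201) = 1/(263646973/9) = 9/263646973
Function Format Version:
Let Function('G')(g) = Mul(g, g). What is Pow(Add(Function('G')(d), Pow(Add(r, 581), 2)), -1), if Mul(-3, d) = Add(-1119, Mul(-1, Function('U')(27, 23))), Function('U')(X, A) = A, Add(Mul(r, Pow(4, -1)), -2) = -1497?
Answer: Rational(9, 263646973) ≈ 3.4137e-8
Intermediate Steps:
r = -5980 (r = Add(8, Mul(4, -1497)) = Add(8, -5988) = -5980)
d = Rational(1142, 3) (d = Mul(Rational(-1, 3), Add(-1119, Mul(-1, 23))) = Mul(Rational(-1, 3), Add(-1119, -23)) = Mul(Rational(-1, 3), -1142) = Rational(1142, 3) ≈ 380.67)
Function('G')(g) = Pow(g, 2)
Pow(Add(Function('G')(d), Pow(Add(r, 581), 2)), -1) = Pow(Add(Pow(Rational(1142, 3), 2), Pow(Add(-5980, 581), 2)), -1) = Pow(Add(Rational(1304164, 9), Pow(-5399, 2)), -1) = Pow(Add(Rational(1304164, 9), 29149201), -1) = Pow(Rational(263646973, 9), -1) = Rational(9, 263646973)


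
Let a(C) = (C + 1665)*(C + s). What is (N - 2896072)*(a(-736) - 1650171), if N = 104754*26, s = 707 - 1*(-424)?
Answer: 221313697088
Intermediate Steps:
s = 1131 (s = 707 + 424 = 1131)
N = 2723604
a(C) = (1131 + C)*(1665 + C) (a(C) = (C + 1665)*(C + 1131) = (1665 + C)*(1131 + C) = (1131 + C)*(1665 + C))
(N - 2896072)*(a(-736) - 1650171) = (2723604 - 2896072)*((1883115 + (-736)**2 + 2796*(-736)) - 1650171) = -172468*((1883115 + 541696 - 2057856) - 1650171) = -172468*(366955 - 1650171) = -172468*(-1283216) = 221313697088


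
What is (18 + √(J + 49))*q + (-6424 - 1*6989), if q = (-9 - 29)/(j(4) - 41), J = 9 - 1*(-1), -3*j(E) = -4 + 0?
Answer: -1594095/119 + 114*√59/119 ≈ -13388.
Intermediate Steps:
j(E) = 4/3 (j(E) = -(-4 + 0)/3 = -⅓*(-4) = 4/3)
J = 10 (J = 9 + 1 = 10)
q = 114/119 (q = (-9 - 29)/(4/3 - 41) = -38/(-119/3) = -38*(-3/119) = 114/119 ≈ 0.95798)
(18 + √(J + 49))*q + (-6424 - 1*6989) = (18 + √(10 + 49))*(114/119) + (-6424 - 1*6989) = (18 + √59)*(114/119) + (-6424 - 6989) = (2052/119 + 114*√59/119) - 13413 = -1594095/119 + 114*√59/119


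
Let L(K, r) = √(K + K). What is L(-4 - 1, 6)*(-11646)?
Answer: -11646*I*√10 ≈ -36828.0*I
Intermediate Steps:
L(K, r) = √2*√K (L(K, r) = √(2*K) = √2*√K)
L(-4 - 1, 6)*(-11646) = (√2*√(-4 - 1))*(-11646) = (√2*√(-5))*(-11646) = (√2*(I*√5))*(-11646) = (I*√10)*(-11646) = -11646*I*√10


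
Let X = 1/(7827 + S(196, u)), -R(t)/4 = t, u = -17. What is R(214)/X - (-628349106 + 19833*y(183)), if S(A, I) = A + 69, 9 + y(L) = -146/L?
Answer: 37918617117/61 ≈ 6.2162e+8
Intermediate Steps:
y(L) = -9 - 146/L
S(A, I) = 69 + A
R(t) = -4*t
X = 1/8092 (X = 1/(7827 + (69 + 196)) = 1/(7827 + 265) = 1/8092 ≈ 0.00012358)
R(214)/X - (-628349106 + 19833*y(183)) = (-4*214)/(1/8092) - (-628527603 - 965206/61) = -856*8092 - (-628527603 - 965206/61) = -6926752 - 19833/(1/(-31682 + (-9 - 146/183))) = -6926752 - 19833/(1/(-31682 - 1793/183)) = -6926752 - 19833/(1/(-5799599/183)) = -6926752 - 19833/(-183/5799599) = -6926752 - 19833*(-5799599/183) = -6926752 + 38341148989/61 = 37918617117/61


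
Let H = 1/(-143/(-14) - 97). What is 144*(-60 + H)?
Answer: -1166624/135 ≈ -8641.7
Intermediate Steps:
H = -14/1215 (H = 1/(-143*(-1/14) - 97) = 1/(143/14 - 97) = 1/(-1215/14) = -14/1215 ≈ -0.011523)
144*(-60 + H) = 144*(-60 - 14/1215) = 144*(-72914/1215) = -1166624/135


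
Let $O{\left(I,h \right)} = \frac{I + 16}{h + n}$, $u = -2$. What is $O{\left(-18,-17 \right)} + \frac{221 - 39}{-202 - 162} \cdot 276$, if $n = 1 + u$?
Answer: $- \frac{1241}{9} \approx -137.89$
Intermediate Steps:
$n = -1$ ($n = 1 - 2 = -1$)
$O{\left(I,h \right)} = \frac{16 + I}{-1 + h}$ ($O{\left(I,h \right)} = \frac{I + 16}{h - 1} = \frac{16 + I}{-1 + h}$)
$O{\left(-18,-17 \right)} + \frac{221 - 39}{-202 - 162} \cdot 276 = \frac{16 - 18}{-1 - 17} + \frac{221 - 39}{-202 - 162} \cdot 276 = \frac{1}{-18} \left(-2\right) + \frac{182}{-364} \cdot 276 = \left(- \frac{1}{18}\right) \left(-2\right) + 182 \left(- \frac{1}{364}\right) 276 = \frac{1}{9} - 138 = - \frac{1241}{9}$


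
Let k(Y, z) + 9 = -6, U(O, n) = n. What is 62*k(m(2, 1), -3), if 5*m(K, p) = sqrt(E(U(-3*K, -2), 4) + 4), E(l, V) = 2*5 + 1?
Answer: -930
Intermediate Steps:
E(l, V) = 11 (E(l, V) = 10 + 1 = 11)
m(K, p) = sqrt(15)/5 (m(K, p) = sqrt(11 + 4)/5 = sqrt(15)/5)
k(Y, z) = -15 (k(Y, z) = -9 - 6 = -15)
62*k(m(2, 1), -3) = 62*(-15) = -930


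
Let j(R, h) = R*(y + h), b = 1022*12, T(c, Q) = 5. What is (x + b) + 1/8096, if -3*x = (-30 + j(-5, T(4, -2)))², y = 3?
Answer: 258197635/24288 ≈ 10631.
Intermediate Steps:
b = 12264
j(R, h) = R*(3 + h)
x = -4900/3 (x = -(-30 - 5*(3 + 5))²/3 = -(-30 - 5*8)²/3 = -(-30 - 40)²/3 = -⅓*(-70)² = -⅓*4900 = -4900/3 ≈ -1633.3)
(x + b) + 1/8096 = (-4900/3 + 12264) + 1/8096 = 31892/3 + 1/8096 = 258197635/24288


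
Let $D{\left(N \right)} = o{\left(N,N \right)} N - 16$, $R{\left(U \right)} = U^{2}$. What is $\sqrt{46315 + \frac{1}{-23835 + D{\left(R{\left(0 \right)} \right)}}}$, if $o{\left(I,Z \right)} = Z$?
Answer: $\frac{246 \sqrt{435376154}}{23851} \approx 215.21$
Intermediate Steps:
$D{\left(N \right)} = -16 + N^{2}$ ($D{\left(N \right)} = N N - 16 = N^{2} - 16 = -16 + N^{2}$)
$\sqrt{46315 + \frac{1}{-23835 + D{\left(R{\left(0 \right)} \right)}}} = \sqrt{46315 + \frac{1}{-23835 - \left(16 - \left(0^{2}\right)^{2}\right)}} = \sqrt{46315 + \frac{1}{-23835 - \left(16 - 0^{2}\right)}} = \sqrt{46315 + \frac{1}{-23835 + \left(-16 + 0\right)}} = \sqrt{46315 + \frac{1}{-23835 - 16}} = \sqrt{46315 + \frac{1}{-23851}} = \sqrt{46315 - \frac{1}{23851}} = \sqrt{\frac{1104659064}{23851}} = \frac{246 \sqrt{435376154}}{23851}$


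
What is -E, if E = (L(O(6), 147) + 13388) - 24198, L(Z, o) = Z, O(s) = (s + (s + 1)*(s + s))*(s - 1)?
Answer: 10360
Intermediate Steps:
O(s) = (-1 + s)*(s + 2*s*(1 + s)) (O(s) = (s + (1 + s)*(2*s))*(-1 + s) = (s + 2*s*(1 + s))*(-1 + s) = (-1 + s)*(s + 2*s*(1 + s)))
E = -10360 (E = (6*(-3 + 6 + 2*6²) + 13388) - 24198 = (6*(-3 + 6 + 2*36) + 13388) - 24198 = (6*(-3 + 6 + 72) + 13388) - 24198 = (6*75 + 13388) - 24198 = (450 + 13388) - 24198 = 13838 - 24198 = -10360)
-E = -1*(-10360) = 10360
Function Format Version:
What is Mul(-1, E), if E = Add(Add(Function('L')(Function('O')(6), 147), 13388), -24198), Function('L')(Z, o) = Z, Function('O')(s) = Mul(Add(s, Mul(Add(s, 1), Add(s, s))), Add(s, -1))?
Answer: 10360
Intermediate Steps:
Function('O')(s) = Mul(Add(-1, s), Add(s, Mul(2, s, Add(1, s)))) (Function('O')(s) = Mul(Add(s, Mul(Add(1, s), Mul(2, s))), Add(-1, s)) = Mul(Add(s, Mul(2, s, Add(1, s))), Add(-1, s)) = Mul(Add(-1, s), Add(s, Mul(2, s, Add(1, s)))))
E = -10360 (E = Add(Add(Mul(6, Add(-3, 6, Mul(2, Pow(6, 2)))), 13388), -24198) = Add(Add(Mul(6, Add(-3, 6, Mul(2, 36))), 13388), -24198) = Add(Add(Mul(6, Add(-3, 6, 72)), 13388), -24198) = Add(Add(Mul(6, 75), 13388), -24198) = Add(Add(450, 13388), -24198) = Add(13838, -24198) = -10360)
Mul(-1, E) = Mul(-1, -10360) = 10360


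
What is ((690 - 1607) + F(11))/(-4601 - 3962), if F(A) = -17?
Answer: 934/8563 ≈ 0.10907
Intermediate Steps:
((690 - 1607) + F(11))/(-4601 - 3962) = ((690 - 1607) - 17)/(-4601 - 3962) = (-917 - 17)/(-8563) = -934*(-1/8563) = 934/8563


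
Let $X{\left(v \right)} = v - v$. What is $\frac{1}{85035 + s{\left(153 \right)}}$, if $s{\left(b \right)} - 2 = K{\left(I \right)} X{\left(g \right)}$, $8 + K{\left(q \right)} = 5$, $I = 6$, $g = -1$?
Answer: $\frac{1}{85037} \approx 1.176 \cdot 10^{-5}$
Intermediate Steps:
$K{\left(q \right)} = -3$ ($K{\left(q \right)} = -8 + 5 = -3$)
$X{\left(v \right)} = 0$
$s{\left(b \right)} = 2$ ($s{\left(b \right)} = 2 - 0 = 2 + 0 = 2$)
$\frac{1}{85035 + s{\left(153 \right)}} = \frac{1}{85035 + 2} = \frac{1}{85037}$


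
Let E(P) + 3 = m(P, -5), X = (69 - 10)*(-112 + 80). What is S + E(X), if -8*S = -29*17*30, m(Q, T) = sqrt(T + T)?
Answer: 7383/4 + I*sqrt(10) ≈ 1845.8 + 3.1623*I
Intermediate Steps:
m(Q, T) = sqrt(2)*sqrt(T) (m(Q, T) = sqrt(2*T) = sqrt(2)*sqrt(T))
X = -1888 (X = 59*(-32) = -1888)
E(P) = -3 + I*sqrt(10) (E(P) = -3 + sqrt(2)*sqrt(-5) = -3 + sqrt(2)*(I*sqrt(5)) = -3 + I*sqrt(10))
S = 7395/4 (S = -(-29*17)*30/8 = -(-493)*30/8 = -1/8*(-14790) = 7395/4 ≈ 1848.8)
S + E(X) = 7395/4 + (-3 + I*sqrt(10)) = 7383/4 + I*sqrt(10)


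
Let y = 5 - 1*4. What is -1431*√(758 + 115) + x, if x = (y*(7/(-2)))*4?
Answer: -14 - 4293*√97 ≈ -42295.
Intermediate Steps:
y = 1 (y = 5 - 4 = 1)
x = -14 (x = (1*(7/(-2)))*4 = (1*(7*(-½)))*4 = (1*(-7/2))*4 = -7/2*4 = -14)
-1431*√(758 + 115) + x = -1431*√(758 + 115) - 14 = -4293*√97 - 14 = -14 - 4293*√97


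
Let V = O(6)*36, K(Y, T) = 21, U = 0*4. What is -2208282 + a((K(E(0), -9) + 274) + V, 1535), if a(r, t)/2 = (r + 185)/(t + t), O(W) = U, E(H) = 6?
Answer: -677942478/307 ≈ -2.2083e+6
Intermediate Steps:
U = 0
O(W) = 0
V = 0 (V = 0*36 = 0)
a(r, t) = (185 + r)/t (a(r, t) = 2*((r + 185)/(t + t)) = 2*((185 + r)/((2*t))) = 2*((185 + r)*(1/(2*t))) = 2*((185 + r)/(2*t)) = (185 + r)/t)
-2208282 + a((K(E(0), -9) + 274) + V, 1535) = -2208282 + (185 + ((21 + 274) + 0))/1535 = -2208282 + (185 + (295 + 0))/1535 = -2208282 + (185 + 295)/1535 = -2208282 + (1/1535)*480 = -2208282 + 96/307 = -677942478/307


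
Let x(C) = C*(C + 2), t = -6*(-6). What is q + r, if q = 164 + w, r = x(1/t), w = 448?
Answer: 793225/1296 ≈ 612.06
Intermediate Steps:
t = 36
x(C) = C*(2 + C)
r = 73/1296 (r = (2 + 1/36)/36 = (1/36)*(73/36) = 73/1296 ≈ 0.056327)
q = 612 (q = 164 + 448 = 612)
q + r = 612 + 73/1296 = 793225/1296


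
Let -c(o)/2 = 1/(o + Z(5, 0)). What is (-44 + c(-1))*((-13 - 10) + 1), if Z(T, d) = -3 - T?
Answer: 8668/9 ≈ 963.11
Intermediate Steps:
c(o) = -2/(-8 + o) (c(o) = -2/(o + (-3 - 1*5)) = -2/(o + (-3 - 5)) = -2/(o - 8) = -2/(-8 + o))
(-44 + c(-1))*((-13 - 10) + 1) = (-44 - 2/(-8 - 1))*((-13 - 10) + 1) = (-44 - 2/(-9))*(-23 + 1) = (-44 - 2*(-⅑))*(-22) = (-44 + 2/9)*(-22) = -394/9*(-22) = 8668/9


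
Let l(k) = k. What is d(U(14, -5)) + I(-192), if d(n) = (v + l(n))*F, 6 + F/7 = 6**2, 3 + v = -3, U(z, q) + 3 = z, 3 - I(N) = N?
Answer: 1245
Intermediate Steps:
I(N) = 3 - N
U(z, q) = -3 + z
v = -6 (v = -3 - 3 = -6)
F = 210 (F = -42 + 7*6**2 = -42 + 7*36 = -42 + 252 = 210)
d(n) = -1260 + 210*n (d(n) = (-6 + n)*210 = -1260 + 210*n)
d(U(14, -5)) + I(-192) = (-1260 + 210*(-3 + 14)) + (3 - 1*(-192)) = (-1260 + 210*11) + (3 + 192) = (-1260 + 2310) + 195 = 1050 + 195 = 1245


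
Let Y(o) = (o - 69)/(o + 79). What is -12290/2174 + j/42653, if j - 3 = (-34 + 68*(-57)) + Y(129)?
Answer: -13850162583/2410918172 ≈ -5.7448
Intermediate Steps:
Y(o) = (-69 + o)/(79 + o)
j = -203149/52 (j = 3 + ((-34 + 68*(-57)) + (-69 + 129)/(79 + 129)) = 3 + ((-34 - 3876) + 60/208) = 3 + (-3910 + (1/208)*60) = 3 + (-3910 + 15/52) = 3 - 203305/52 = -203149/52 ≈ -3906.7)
-12290/2174 + j/42653 = -12290/2174 - 203149/52/42653 = -12290*1/2174 - 203149/52*1/42653 = -6145/1087 - 203149/2217956 = -13850162583/2410918172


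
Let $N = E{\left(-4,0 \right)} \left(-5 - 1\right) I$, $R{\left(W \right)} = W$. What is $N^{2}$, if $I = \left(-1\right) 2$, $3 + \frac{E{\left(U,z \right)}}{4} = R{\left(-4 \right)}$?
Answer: $112896$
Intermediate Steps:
$E{\left(U,z \right)} = -28$ ($E{\left(U,z \right)} = -12 + 4 \left(-4\right) = -12 - 16 = -28$)
$I = -2$
$N = -336$ ($N = - 28 \left(-5 - 1\right) \left(-2\right) = - 28 \left(\left(-6\right) \left(-2\right)\right) = \left(-28\right) 12 = -336$)
$N^{2} = \left(-336\right)^{2} = 112896$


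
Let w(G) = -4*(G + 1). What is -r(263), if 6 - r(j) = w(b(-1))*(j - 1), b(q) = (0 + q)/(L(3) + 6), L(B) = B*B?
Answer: -14762/15 ≈ -984.13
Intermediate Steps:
L(B) = B²
b(q) = q/15 (b(q) = (0 + q)/(3² + 6) = q/(9 + 6) = q/15)
w(G) = -4 - 4*G (w(G) = -4*(1 + G) = -4 - 4*G)
r(j) = 34/15 + 56*j/15 (r(j) = 6 - (-4 - 4*(-1)/15)*(j - 1) = 6 - (-4 - 4*(-1/15))*(-1 + j) = 6 - (-4 + 4/15)*(-1 + j) = 6 - (-56)*(-1 + j)/15 = 6 - (56/15 - 56*j/15) = 6 + (-56/15 + 56*j/15) = 34/15 + 56*j/15)
-r(263) = -(34/15 + (56/15)*263) = -(34/15 + 14728/15) = -1*14762/15 = -14762/15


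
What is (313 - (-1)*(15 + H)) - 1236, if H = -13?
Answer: -921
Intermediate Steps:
(313 - (-1)*(15 + H)) - 1236 = (313 - (-1)*(15 - 13)) - 1236 = (313 - (-1)*2) - 1236 = (313 - 1*(-2)) - 1236 = (313 + 2) - 1236 = 315 - 1236 = -921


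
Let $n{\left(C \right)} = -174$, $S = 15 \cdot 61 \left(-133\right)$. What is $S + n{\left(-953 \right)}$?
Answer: $-121869$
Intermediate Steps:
$S = -121695$ ($S = 915 \left(-133\right) = -121695$)
$S + n{\left(-953 \right)} = -121695 - 174 = -121869$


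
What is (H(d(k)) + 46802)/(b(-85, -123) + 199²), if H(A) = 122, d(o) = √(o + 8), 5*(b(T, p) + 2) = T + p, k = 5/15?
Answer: 234620/197787 ≈ 1.1862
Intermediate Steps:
k = ⅓ (k = 5*(1/15) = ⅓ ≈ 0.33333)
b(T, p) = -2 + T/5 + p/5 (b(T, p) = -2 + (T + p)/5 = -2 + (T/5 + p/5) = -2 + T/5 + p/5)
d(o) = √(8 + o)
(H(d(k)) + 46802)/(b(-85, -123) + 199²) = (122 + 46802)/((-2 + (⅕)*(-85) + (⅕)*(-123)) + 199²) = 46924/((-2 - 17 - 123/5) + 39601) = 46924/(-218/5 + 39601) = 46924/(197787/5) = 46924*(5/197787) = 234620/197787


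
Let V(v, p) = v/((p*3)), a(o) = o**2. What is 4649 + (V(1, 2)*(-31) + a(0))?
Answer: 27863/6 ≈ 4643.8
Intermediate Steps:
V(v, p) = v/(3*p) (V(v, p) = v/((3*p)) = v*(1/(3*p)) = v/(3*p))
4649 + (V(1, 2)*(-31) + a(0)) = 4649 + (((1/3)*1/2)*(-31) + 0**2) = 4649 + (((1/3)*1*(1/2))*(-31) + 0) = 4649 + ((1/6)*(-31) + 0) = 4649 + (-31/6 + 0) = 4649 - 31/6 = 27863/6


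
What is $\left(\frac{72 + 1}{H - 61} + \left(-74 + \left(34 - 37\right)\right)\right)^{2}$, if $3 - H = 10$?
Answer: $\frac{28185481}{4624} \approx 6095.5$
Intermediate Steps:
$H = -7$ ($H = 3 - 10 = -7$)
$\left(\frac{72 + 1}{H - 61} + \left(-74 + \left(34 - 37\right)\right)\right)^{2} = \left(\frac{72 + 1}{-7 - 61} + \left(-74 + \left(34 - 37\right)\right)\right)^{2} = \left(\frac{73}{-68} + \left(-74 + \left(34 - 37\right)\right)\right)^{2} = \left(73 \left(- \frac{1}{68}\right) - 77\right)^{2} = \left(- \frac{73}{68} - 77\right)^{2} = \left(- \frac{5309}{68}\right)^{2} = \frac{28185481}{4624}$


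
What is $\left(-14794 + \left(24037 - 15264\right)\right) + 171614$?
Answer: $165593$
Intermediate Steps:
$\left(-14794 + \left(24037 - 15264\right)\right) + 171614 = \left(-14794 + 8773\right) + 171614 = -6021 + 171614 = 165593$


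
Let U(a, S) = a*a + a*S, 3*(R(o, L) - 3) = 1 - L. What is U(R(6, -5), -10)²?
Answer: 625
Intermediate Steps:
R(o, L) = 10/3 - L/3 (R(o, L) = 3 + (1 - L)/3 = 3 + (⅓ - L/3) = 10/3 - L/3)
U(a, S) = a² + S*a
U(R(6, -5), -10)² = ((10/3 - ⅓*(-5))*(-10 + (10/3 - ⅓*(-5))))² = ((10/3 + 5/3)*(-10 + (10/3 + 5/3)))² = (5*(-10 + 5))² = (5*(-5))² = (-25)² = 625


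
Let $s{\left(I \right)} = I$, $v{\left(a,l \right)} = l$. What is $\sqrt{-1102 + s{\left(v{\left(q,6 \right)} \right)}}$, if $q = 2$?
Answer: $2 i \sqrt{274} \approx 33.106 i$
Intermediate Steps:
$\sqrt{-1102 + s{\left(v{\left(q,6 \right)} \right)}} = \sqrt{-1102 + 6} = \sqrt{-1096} = 2 i \sqrt{274}$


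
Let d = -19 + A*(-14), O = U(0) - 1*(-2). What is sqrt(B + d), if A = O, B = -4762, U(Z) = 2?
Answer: I*sqrt(4837) ≈ 69.549*I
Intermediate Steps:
O = 4 (O = 2 - 1*(-2) = 2 + 2 = 4)
A = 4
d = -75 (d = -19 + 4*(-14) = -19 - 56 = -75)
sqrt(B + d) = sqrt(-4762 - 75) = sqrt(-4837) = I*sqrt(4837)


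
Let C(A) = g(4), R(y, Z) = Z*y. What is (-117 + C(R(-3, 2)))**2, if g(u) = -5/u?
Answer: 223729/16 ≈ 13983.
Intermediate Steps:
C(A) = -5/4
(-117 + C(R(-3, 2)))**2 = (-117 - 5/4)**2 = (-473/4)**2 = 223729/16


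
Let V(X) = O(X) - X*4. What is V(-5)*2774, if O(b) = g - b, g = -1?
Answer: 66576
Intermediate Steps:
O(b) = -1 - b
V(X) = -1 - 5*X (V(X) = (-1 - X) - X*4 = (-1 - X) - 4*X = -1 - 5*X)
V(-5)*2774 = (-1 - 5*(-5))*2774 = (-1 + 25)*2774 = 24*2774 = 66576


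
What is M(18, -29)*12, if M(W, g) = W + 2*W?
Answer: 648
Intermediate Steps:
M(W, g) = 3*W
M(18, -29)*12 = (3*18)*12 = 54*12 = 648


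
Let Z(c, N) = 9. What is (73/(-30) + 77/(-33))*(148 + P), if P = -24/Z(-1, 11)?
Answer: -31174/45 ≈ -692.76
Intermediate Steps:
P = -8/3 (P = -24/9 = -24*1/9 = -8/3 ≈ -2.6667)
(73/(-30) + 77/(-33))*(148 + P) = (73/(-30) + 77/(-33))*(148 - 8/3) = (73*(-1/30) + 77*(-1/33))*(436/3) = (-73/30 - 7/3)*(436/3) = -143/30*436/3 = -31174/45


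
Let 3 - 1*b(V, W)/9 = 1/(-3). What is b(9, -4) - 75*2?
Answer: -120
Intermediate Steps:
b(V, W) = 30 (b(V, W) = 27 - 9/(-3) = 27 - 9*(-⅓) = 27 + 3 = 30)
b(9, -4) - 75*2 = 30 - 75*2 = 30 - 150 = -120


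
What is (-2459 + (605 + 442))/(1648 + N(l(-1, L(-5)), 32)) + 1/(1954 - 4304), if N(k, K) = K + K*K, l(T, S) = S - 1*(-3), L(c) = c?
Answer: -415113/794300 ≈ -0.52261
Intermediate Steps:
l(T, S) = 3 + S (l(T, S) = S + 3 = 3 + S)
N(k, K) = K + K**2
(-2459 + (605 + 442))/(1648 + N(l(-1, L(-5)), 32)) + 1/(1954 - 4304) = (-2459 + (605 + 442))/(1648 + 32*(1 + 32)) + 1/(1954 - 4304) = (-2459 + 1047)/(1648 + 32*33) + 1/(-2350) = -1412/(1648 + 1056) - 1/2350 = -1412/2704 - 1/2350 = -1412*1/2704 - 1/2350 = -353/676 - 1/2350 = -415113/794300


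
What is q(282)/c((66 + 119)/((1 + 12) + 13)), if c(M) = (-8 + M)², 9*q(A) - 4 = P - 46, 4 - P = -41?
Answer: 676/1587 ≈ 0.42596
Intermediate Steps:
P = 45 (P = 4 - 1*(-41) = 4 + 41 = 45)
q(A) = ⅓ (q(A) = 4/9 + (45 - 46)/9 = 4/9 + (⅑)*(-1) = 4/9 - ⅑ = ⅓)
q(282)/c((66 + 119)/((1 + 12) + 13)) = 1/(3*((-8 + (66 + 119)/((1 + 12) + 13))²)) = 1/(3*((-8 + 185/(13 + 13))²)) = 1/(3*((-8 + 185/26)²)) = 1/(3*((-23/26)²)) = 1/(3*(529/676)) = (⅓)*(676/529) = 676/1587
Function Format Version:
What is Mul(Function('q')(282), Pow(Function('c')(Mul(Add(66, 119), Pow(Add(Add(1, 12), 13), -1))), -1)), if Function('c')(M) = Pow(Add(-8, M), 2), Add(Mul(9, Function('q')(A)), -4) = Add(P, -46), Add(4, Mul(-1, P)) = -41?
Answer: Rational(676, 1587) ≈ 0.42596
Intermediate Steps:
P = 45 (P = Add(4, Mul(-1, -41)) = Add(4, 41) = 45)
Function('q')(A) = Rational(1, 3) (Function('q')(A) = Add(Rational(4, 9), Mul(Rational(1, 9), Add(45, -46))) = Add(Rational(4, 9), Mul(Rational(1, 9), -1)) = Add(Rational(4, 9), Rational(-1, 9)) = Rational(1, 3))
Mul(Function('q')(282), Pow(Function('c')(Mul(Add(66, 119), Pow(Add(Add(1, 12), 13), -1))), -1)) = Mul(Rational(1, 3), Pow(Pow(Add(-8, Mul(Add(66, 119), Pow(Add(Add(1, 12), 13), -1))), 2), -1)) = Mul(Rational(1, 3), Pow(Pow(Add(-8, Mul(185, Pow(Add(13, 13), -1))), 2), -1)) = Mul(Rational(1, 3), Pow(Pow(Add(-8, Mul(185, Pow(26, -1))), 2), -1)) = Mul(Rational(1, 3), Pow(Pow(Add(-8, Mul(185, Rational(1, 26))), 2), -1)) = Mul(Rational(1, 3), Pow(Pow(Add(-8, Rational(185, 26)), 2), -1)) = Mul(Rational(1, 3), Pow(Pow(Rational(-23, 26), 2), -1)) = Mul(Rational(1, 3), Pow(Rational(529, 676), -1)) = Mul(Rational(1, 3), Rational(676, 529)) = Rational(676, 1587)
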